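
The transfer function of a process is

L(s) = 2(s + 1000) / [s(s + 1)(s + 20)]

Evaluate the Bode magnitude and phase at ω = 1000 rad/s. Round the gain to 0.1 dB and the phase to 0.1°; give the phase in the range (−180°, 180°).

At s = jω = j1000:
zero (s+1000): 1000 + j1000 → |·| = √(1000²+1000²) = √2000000 ≈ 1414.2, ∠ = arctan(1000/1000) ≈ 45.00°
pole (s+1): 1 + j1000 → |·| = √(1²+1000²) = √1000001 ≈ 1000, ∠ = arctan(1000/1) ≈ 89.94°
pole (s+20): 20 + j1000 → |·| = √(20²+1000²) = √1000400 ≈ 1000.2, ∠ = arctan(1000/20) ≈ 88.85°
pole at origin: |s| = 1000, ∠ = 90.00° (in denominator)
|L| = 2 · 1414.2 / 1.0002e+09 ≈ 2.8278e-06
Gain = 20 log₁₀(2.8278e-06) ≈ -110.97 dB
∠L = 45.00° − 268.79° = -223.79° ≡ 136.21° (principal value)

-111.0 dB, 136.2°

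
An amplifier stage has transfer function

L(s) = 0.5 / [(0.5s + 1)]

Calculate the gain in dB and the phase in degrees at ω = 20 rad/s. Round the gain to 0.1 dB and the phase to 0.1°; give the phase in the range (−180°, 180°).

At ω = 20 rad/s:
pole (1 + j20·0.5) = 1 + j10 → |·| ≈ 10.05, ∠ ≈ 84.29°
|L| = 0.5 · 1 / (10.05) ≈ 0.049751
Gain = 20 log₁₀(0.049751) ≈ -26.06 dB
∠L = (0°) − (84.29°) = -84.29°

-26.1 dB, -84.3°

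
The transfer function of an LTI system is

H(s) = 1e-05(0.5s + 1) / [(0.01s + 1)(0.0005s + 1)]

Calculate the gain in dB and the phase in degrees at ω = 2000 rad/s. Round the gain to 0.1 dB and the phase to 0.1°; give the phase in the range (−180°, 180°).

At ω = 2000 rad/s:
zero (1 + j2000·0.5) = 1 + j1000 → |·| ≈ 1000, ∠ ≈ 89.94°
pole (1 + j2000·0.01) = 1 + j20 → |·| ≈ 20.025, ∠ ≈ 87.14°
pole (1 + j2000·0.0005) = 1 + j1 → |·| ≈ 1.4142, ∠ ≈ 45.00°
|H| = 1e-05 · 1000 / (20.025 · 1.4142) ≈ 0.00035312
Gain = 20 log₁₀(0.00035312) ≈ -69.04 dB
∠H = (89.94°) − (87.14° + 45.00°) = -42.20°

-69.0 dB, -42.2°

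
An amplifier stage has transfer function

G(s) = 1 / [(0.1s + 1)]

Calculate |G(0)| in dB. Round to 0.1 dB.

0.0 dB

G(0) = 1 · 1 / 1 = 1
20 log₁₀(1) ≈ 0.00 dB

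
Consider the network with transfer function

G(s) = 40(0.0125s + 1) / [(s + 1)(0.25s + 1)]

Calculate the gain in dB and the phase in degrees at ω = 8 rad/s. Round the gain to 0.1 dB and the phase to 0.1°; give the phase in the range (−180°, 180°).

At ω = 8 rad/s:
zero (1 + j8·0.0125) = 1 + j0.1 → |·| ≈ 1.005, ∠ ≈ 5.71°
pole (1 + j8·1) = 1 + j8 → |·| ≈ 8.0623, ∠ ≈ 82.87°
pole (1 + j8·0.25) = 1 + j2 → |·| ≈ 2.2361, ∠ ≈ 63.43°
|G| = 40 · 1.005 / (8.0623 · 2.2361) ≈ 2.2299
Gain = 20 log₁₀(2.2299) ≈ 6.97 dB
∠G = (5.71°) − (82.87° + 63.43°) = -140.59°

7.0 dB, -140.6°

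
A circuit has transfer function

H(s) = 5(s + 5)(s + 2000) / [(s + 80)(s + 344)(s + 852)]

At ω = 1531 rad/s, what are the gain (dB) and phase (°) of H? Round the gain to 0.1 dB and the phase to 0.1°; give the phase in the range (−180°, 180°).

At s = jω = j1531:
zero (s+5): 5 + j1531 → |·| = √(5²+1531²) = √2343986 ≈ 1531, ∠ = arctan(1531/5) ≈ 89.81°
zero (s+2000): 2000 + j1531 → |·| = √(2000²+1531²) = √6343961 ≈ 2518.7, ∠ = arctan(1531/2000) ≈ 37.43°
pole (s+80): 80 + j1531 → |·| = √(80²+1531²) = √2350361 ≈ 1533.1, ∠ = arctan(1531/80) ≈ 87.01°
pole (s+344): 344 + j1531 → |·| = √(344²+1531²) = √2462297 ≈ 1569.2, ∠ = arctan(1531/344) ≈ 77.34°
pole (s+852): 852 + j1531 → |·| = √(852²+1531²) = √3069865 ≈ 1752.1, ∠ = arctan(1531/852) ≈ 60.90°
|H| = 5 · 3.8561e+06 / 4.2151e+09 ≈ 0.0045742
Gain = 20 log₁₀(0.0045742) ≈ -46.79 dB
∠H = 127.24° − 225.25° = -98.01°

-46.8 dB, -98.0°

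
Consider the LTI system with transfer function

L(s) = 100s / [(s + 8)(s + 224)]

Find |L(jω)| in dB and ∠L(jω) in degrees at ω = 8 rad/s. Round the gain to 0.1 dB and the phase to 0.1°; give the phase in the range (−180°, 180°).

-10.0 dB, 43.0°

At s = jω = j8:
zero at origin: s = j8 → |·| = 8, ∠ = 90.00°
pole (s+8): 8 + j8 → |·| = √(8²+8²) = √128 ≈ 11.314, ∠ = arctan(8/8) ≈ 45.00°
pole (s+224): 224 + j8 → |·| = √(224²+8²) = √50240 ≈ 224.14, ∠ = arctan(8/224) ≈ 2.05°
|L| = 100 · 8 / 2535.9 ≈ 0.31547
Gain = 20 log₁₀(0.31547) ≈ -10.02 dB
∠L = 90.00° − 47.05° = 42.95°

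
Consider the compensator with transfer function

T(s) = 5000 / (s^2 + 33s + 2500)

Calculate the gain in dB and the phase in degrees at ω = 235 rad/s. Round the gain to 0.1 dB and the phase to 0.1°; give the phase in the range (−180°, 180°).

At s = jω = j235:
quadratic: (j235)² + 33·j235 + 2500 = -52725 + j7755 → |·| ≈ 53292, ∠ ≈ 171.63°
|T| = 5000 / 53292 ≈ 0.093823
Gain = 20 log₁₀(0.093823) ≈ -20.55 dB
∠T = 0.00° − 171.63° = -171.63°

-20.6 dB, -171.6°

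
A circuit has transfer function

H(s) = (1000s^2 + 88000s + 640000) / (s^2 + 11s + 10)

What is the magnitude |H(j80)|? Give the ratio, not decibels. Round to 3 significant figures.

1.41e+03

Substitute s = j80:
Numerator: 1000(j80)^2 + 88000(j80) + 640000 = -5760000 + j7040000
Denominator: (j80)^2 + 11(j80) + 10 = -6390 + j880
|N| = √(5760000² + 7040000²) ≈ 9.0961e+06, ∠N ≈ 129.29°
|D| = √(6390² + 880²) ≈ 6450.3, ∠D ≈ 172.16°
|H| = 9.0961e+06 / 6450.3 ≈ 1410.2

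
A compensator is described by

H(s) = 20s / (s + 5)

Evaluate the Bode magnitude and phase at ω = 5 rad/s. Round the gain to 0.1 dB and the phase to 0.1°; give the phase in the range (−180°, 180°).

23.0 dB, 45.0°

At s = jω = j5:
zero at origin: s = j5 → |·| = 5, ∠ = 90.00°
pole (s+5): 5 + j5 → |·| = √(5²+5²) = √50 ≈ 7.0711, ∠ = arctan(5/5) ≈ 45.00°
|H| = 20 · 5 / 7.0711 ≈ 14.142
Gain = 20 log₁₀(14.142) ≈ 23.01 dB
∠H = 90.00° − 45.00° = 45.00°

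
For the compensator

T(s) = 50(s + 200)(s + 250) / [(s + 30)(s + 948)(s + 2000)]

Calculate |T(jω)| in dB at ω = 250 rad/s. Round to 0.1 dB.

-38.9 dB

At s = jω = j250:
zero (s+200): 200 + j250 → |·| = √(200²+250²) = √102500 ≈ 320.16, ∠ = arctan(250/200) ≈ 51.34°
zero (s+250): 250 + j250 → |·| = √(250²+250²) = √125000 ≈ 353.55, ∠ = arctan(250/250) ≈ 45.00°
pole (s+30): 30 + j250 → |·| = √(30²+250²) = √63400 ≈ 251.79, ∠ = arctan(250/30) ≈ 83.16°
pole (s+948): 948 + j250 → |·| = √(948²+250²) = √961204 ≈ 980.41, ∠ = arctan(250/948) ≈ 14.77°
pole (s+2000): 2000 + j250 → |·| = √(2000²+250²) = √4062500 ≈ 2015.6, ∠ = arctan(250/2000) ≈ 7.13°
|T| = 50 · 1.1319e+05 / 4.9757e+08 ≈ 0.011374
Gain = 20 log₁₀(0.011374) ≈ -38.88 dB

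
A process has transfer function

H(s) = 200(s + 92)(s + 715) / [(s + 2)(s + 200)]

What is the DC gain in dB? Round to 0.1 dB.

90.3 dB

H(0) = 200·92·715 / (2·200) = 32890
20 log₁₀(32890) ≈ 90.34 dB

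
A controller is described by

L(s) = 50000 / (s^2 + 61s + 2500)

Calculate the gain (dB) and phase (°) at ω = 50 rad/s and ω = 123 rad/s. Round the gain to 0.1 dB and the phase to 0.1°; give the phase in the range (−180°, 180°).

At s = jω = j50:
quadratic: (j50)² + 61·j50 + 2500 = 0 + j3050 → |·| ≈ 3050, ∠ ≈ 90.00°
|L| = 50000 / 3050 ≈ 16.393
Gain = 20 log₁₀(16.393) ≈ 24.29 dB
∠L = 0.00° − 90.00° = -90.00°

At s = jω = j123:
quadratic: (j123)² + 61·j123 + 2500 = -12629 + j7503 → |·| ≈ 14690, ∠ ≈ 149.29°
|L| = 50000 / 14690 ≈ 3.4037
Gain = 20 log₁₀(3.4037) ≈ 10.64 dB
∠L = 0.00° − 149.29° = -149.29°

ω = 50: 24.3 dB, -90.0°; ω = 123: 10.6 dB, -149.3°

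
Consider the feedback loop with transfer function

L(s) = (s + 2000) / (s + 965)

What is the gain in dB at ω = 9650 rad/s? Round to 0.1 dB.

At s = jω = j9650:
zero (s+2000): 2000 + j9650 → |·| = √(2000²+9650²) = √97122500 ≈ 9855.1, ∠ = arctan(9650/2000) ≈ 78.29°
pole (s+965): 965 + j9650 → |·| = √(965²+9650²) = √94053725 ≈ 9698.1, ∠ = arctan(9650/965) ≈ 84.29°
|L| = 1 · 9855.1 / 9698.1 ≈ 1.0162
Gain = 20 log₁₀(1.0162) ≈ 0.14 dB

0.1 dB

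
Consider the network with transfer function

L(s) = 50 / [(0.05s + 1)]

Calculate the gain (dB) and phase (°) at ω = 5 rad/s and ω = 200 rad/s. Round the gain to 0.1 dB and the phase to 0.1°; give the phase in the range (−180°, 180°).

ω = 5: 33.7 dB, -14.0°; ω = 200: 13.9 dB, -84.3°

At ω = 5 rad/s:
pole (1 + j5·0.05) = 1 + j0.25 → |·| ≈ 1.0308, ∠ ≈ 14.04°
|L| = 50 · 1 / (1.0308) ≈ 48.506
Gain = 20 log₁₀(48.506) ≈ 33.72 dB
∠L = (0°) − (14.04°) = -14.04°

At ω = 200 rad/s:
pole (1 + j200·0.05) = 1 + j10 → |·| ≈ 10.05, ∠ ≈ 84.29°
|L| = 50 · 1 / (10.05) ≈ 4.9751
Gain = 20 log₁₀(4.9751) ≈ 13.94 dB
∠L = (0°) − (84.29°) = -84.29°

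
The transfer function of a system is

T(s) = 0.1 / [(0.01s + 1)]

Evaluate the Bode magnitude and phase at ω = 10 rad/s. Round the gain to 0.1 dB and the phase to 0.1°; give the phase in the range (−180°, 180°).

At ω = 10 rad/s:
pole (1 + j10·0.01) = 1 + j0.1 → |·| ≈ 1.005, ∠ ≈ 5.71°
|T| = 0.1 · 1 / (1.005) ≈ 0.099502
Gain = 20 log₁₀(0.099502) ≈ -20.04 dB
∠T = (0°) − (5.71°) = -5.71°

-20.0 dB, -5.7°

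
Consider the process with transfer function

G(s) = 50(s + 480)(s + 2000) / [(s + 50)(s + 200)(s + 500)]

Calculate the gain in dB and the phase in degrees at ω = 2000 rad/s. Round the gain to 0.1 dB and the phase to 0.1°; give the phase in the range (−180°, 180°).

At s = jω = j2000:
zero (s+480): 480 + j2000 → |·| = √(480²+2000²) = √4230400 ≈ 2056.8, ∠ = arctan(2000/480) ≈ 76.50°
zero (s+2000): 2000 + j2000 → |·| = √(2000²+2000²) = √8000000 ≈ 2828.4, ∠ = arctan(2000/2000) ≈ 45.00°
pole (s+50): 50 + j2000 → |·| = √(50²+2000²) = √4002500 ≈ 2000.6, ∠ = arctan(2000/50) ≈ 88.57°
pole (s+200): 200 + j2000 → |·| = √(200²+2000²) = √4040000 ≈ 2010, ∠ = arctan(2000/200) ≈ 84.29°
pole (s+500): 500 + j2000 → |·| = √(500²+2000²) = √4250000 ≈ 2061.6, ∠ = arctan(2000/500) ≈ 75.96°
|G| = 50 · 5.8175e+06 / 8.2901e+09 ≈ 0.035087
Gain = 20 log₁₀(0.035087) ≈ -29.10 dB
∠G = 121.50° − 248.82° = -127.32°

-29.1 dB, -127.3°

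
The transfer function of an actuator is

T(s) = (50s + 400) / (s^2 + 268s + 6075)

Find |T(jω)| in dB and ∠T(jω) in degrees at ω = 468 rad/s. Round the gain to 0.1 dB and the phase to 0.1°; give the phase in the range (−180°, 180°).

Substitute s = j468:
Numerator: 50(j468) + 400 = 400 + j23400
Denominator: (j468)^2 + 268(j468) + 6075 = -212949 + j125424
|N| = √(400² + 23400²) ≈ 23403, ∠N ≈ 89.02°
|D| = √(212949² + 125424²) ≈ 2.4714e+05, ∠D ≈ 149.50°
|T| = 23403 / 2.4714e+05 ≈ 0.094695
Gain = 20 log₁₀(0.094695) ≈ -20.47 dB
∠T = 89.02° − 149.50° = -60.48°

-20.5 dB, -60.5°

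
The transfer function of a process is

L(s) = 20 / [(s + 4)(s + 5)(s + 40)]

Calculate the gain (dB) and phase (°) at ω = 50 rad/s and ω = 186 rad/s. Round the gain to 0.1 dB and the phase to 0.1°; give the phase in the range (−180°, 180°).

At s = jω = j50:
pole (s+4): 4 + j50 → |·| = √(4²+50²) = √2516 ≈ 50.16, ∠ = arctan(50/4) ≈ 85.43°
pole (s+5): 5 + j50 → |·| = √(5²+50²) = √2525 ≈ 50.249, ∠ = arctan(50/5) ≈ 84.29°
pole (s+40): 40 + j50 → |·| = √(40²+50²) = √4100 ≈ 64.031, ∠ = arctan(50/40) ≈ 51.34°
|L| = 20 / 1.6139e+05 ≈ 0.00012392
Gain = 20 log₁₀(0.00012392) ≈ -78.14 dB
∠L = 0.00° − 221.06° = -221.06° ≡ 138.94° (principal value)

At s = jω = j186:
pole (s+4): 4 + j186 → |·| = √(4²+186²) = √34612 ≈ 186.04, ∠ = arctan(186/4) ≈ 88.77°
pole (s+5): 5 + j186 → |·| = √(5²+186²) = √34621 ≈ 186.07, ∠ = arctan(186/5) ≈ 88.46°
pole (s+40): 40 + j186 → |·| = √(40²+186²) = √36196 ≈ 190.25, ∠ = arctan(186/40) ≈ 77.86°
|L| = 20 / 6.5858e+06 ≈ 3.0368e-06
Gain = 20 log₁₀(3.0368e-06) ≈ -110.35 dB
∠L = 0.00° − 255.09° = -255.09° ≡ 104.91° (principal value)

ω = 50: -78.1 dB, 138.9°; ω = 186: -110.4 dB, 104.9°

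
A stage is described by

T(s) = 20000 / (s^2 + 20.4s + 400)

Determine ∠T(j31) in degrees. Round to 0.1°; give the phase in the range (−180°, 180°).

At s = jω = j31:
quadratic: (j31)² + 20.4·j31 + 400 = -561 + j632.4 → |·| ≈ 845.37, ∠ ≈ 131.58°
∠T = 0.00° − 131.58° = -131.58°

-131.6°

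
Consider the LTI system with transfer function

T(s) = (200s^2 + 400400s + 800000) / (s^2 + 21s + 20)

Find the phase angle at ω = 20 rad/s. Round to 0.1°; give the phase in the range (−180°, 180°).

Substitute s = j20:
Numerator: 200(j20)^2 + 400400(j20) + 800000 = 720000 + j8008000
Denominator: (j20)^2 + 21(j20) + 20 = -380 + j420
|N| = √(720000² + 8008000²) ≈ 8.0403e+06, ∠N ≈ 84.86°
|D| = √(380² + 420²) ≈ 566.39, ∠D ≈ 132.14°
∠T = 84.86° − 132.14° = -47.28°

-47.3°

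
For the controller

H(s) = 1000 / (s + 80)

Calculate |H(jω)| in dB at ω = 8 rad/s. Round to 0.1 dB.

At s = jω = j8:
pole (s+80): 80 + j8 → |·| = √(80²+8²) = √6464 ≈ 80.399, ∠ = arctan(8/80) ≈ 5.71°
|H| = 1000 / 80.399 ≈ 12.438
Gain = 20 log₁₀(12.438) ≈ 21.90 dB

21.9 dB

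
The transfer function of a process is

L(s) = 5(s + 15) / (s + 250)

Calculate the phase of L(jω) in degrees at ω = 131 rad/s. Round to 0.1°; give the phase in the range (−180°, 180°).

55.8°

At s = jω = j131:
zero (s+15): 15 + j131 → |·| = √(15²+131²) = √17386 ≈ 131.86, ∠ = arctan(131/15) ≈ 83.47°
pole (s+250): 250 + j131 → |·| = √(250²+131²) = √79661 ≈ 282.24, ∠ = arctan(131/250) ≈ 27.65°
∠L = 83.47° − 27.65° = 55.82°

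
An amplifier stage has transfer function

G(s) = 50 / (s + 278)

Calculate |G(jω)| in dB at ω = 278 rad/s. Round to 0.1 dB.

At s = jω = j278:
pole (s+278): 278 + j278 → |·| = √(278²+278²) = √154568 ≈ 393.15, ∠ = arctan(278/278) ≈ 45.00°
|G| = 50 / 393.15 ≈ 0.12718
Gain = 20 log₁₀(0.12718) ≈ -17.91 dB

-17.9 dB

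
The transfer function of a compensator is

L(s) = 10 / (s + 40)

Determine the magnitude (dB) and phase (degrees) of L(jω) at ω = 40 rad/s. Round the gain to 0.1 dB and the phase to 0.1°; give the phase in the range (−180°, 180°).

-15.1 dB, -45.0°

At s = jω = j40:
pole (s+40): 40 + j40 → |·| = √(40²+40²) = √3200 ≈ 56.569, ∠ = arctan(40/40) ≈ 45.00°
|L| = 10 / 56.569 ≈ 0.17678
Gain = 20 log₁₀(0.17678) ≈ -15.05 dB
∠L = 0.00° − 45.00° = -45.00°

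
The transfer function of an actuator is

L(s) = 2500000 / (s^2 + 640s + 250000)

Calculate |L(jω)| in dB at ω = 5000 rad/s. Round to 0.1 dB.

-20.0 dB

At s = jω = j5000:
quadratic: (j5000)² + 640·j5000 + 250000 = -24750000 + j3200000 → |·| ≈ 2.4956e+07, ∠ ≈ 172.63°
|L| = 2500000 / 2.4956e+07 ≈ 0.10018
Gain = 20 log₁₀(0.10018) ≈ -19.98 dB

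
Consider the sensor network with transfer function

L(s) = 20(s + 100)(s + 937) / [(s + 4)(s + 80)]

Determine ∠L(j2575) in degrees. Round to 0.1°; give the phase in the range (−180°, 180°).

-20.4°

At s = jω = j2575:
zero (s+100): 100 + j2575 → |·| = √(100²+2575²) = √6640625 ≈ 2576.9, ∠ = arctan(2575/100) ≈ 87.78°
zero (s+937): 937 + j2575 → |·| = √(937²+2575²) = √7508594 ≈ 2740.2, ∠ = arctan(2575/937) ≈ 70.00°
pole (s+4): 4 + j2575 → |·| = √(4²+2575²) = √6630641 ≈ 2575, ∠ = arctan(2575/4) ≈ 89.91°
pole (s+80): 80 + j2575 → |·| = √(80²+2575²) = √6637025 ≈ 2576.2, ∠ = arctan(2575/80) ≈ 88.22°
∠L = 157.78° − 178.13° = -20.35°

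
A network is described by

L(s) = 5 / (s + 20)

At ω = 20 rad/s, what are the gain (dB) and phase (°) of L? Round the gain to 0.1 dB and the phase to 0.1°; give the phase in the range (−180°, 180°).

-15.1 dB, -45.0°

At s = jω = j20:
pole (s+20): 20 + j20 → |·| = √(20²+20²) = √800 ≈ 28.284, ∠ = arctan(20/20) ≈ 45.00°
|L| = 5 / 28.284 ≈ 0.17678
Gain = 20 log₁₀(0.17678) ≈ -15.05 dB
∠L = 0.00° − 45.00° = -45.00°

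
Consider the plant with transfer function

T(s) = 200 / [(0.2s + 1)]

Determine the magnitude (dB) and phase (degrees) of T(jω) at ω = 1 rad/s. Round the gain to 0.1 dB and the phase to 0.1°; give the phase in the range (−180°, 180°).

At ω = 1 rad/s:
pole (1 + j1·0.2) = 1 + j0.2 → |·| ≈ 1.0198, ∠ ≈ 11.31°
|T| = 200 · 1 / (1.0198) ≈ 196.12
Gain = 20 log₁₀(196.12) ≈ 45.85 dB
∠T = (0°) − (11.31°) = -11.31°

45.9 dB, -11.3°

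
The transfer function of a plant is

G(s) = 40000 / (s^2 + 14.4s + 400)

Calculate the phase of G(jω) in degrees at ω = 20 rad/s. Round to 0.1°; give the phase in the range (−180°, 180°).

At s = jω = j20:
quadratic: (j20)² + 14.4·j20 + 400 = 0 + j288 → |·| ≈ 288, ∠ ≈ 90.00°
∠G = 0.00° − 90.00° = -90.00°

-90.0°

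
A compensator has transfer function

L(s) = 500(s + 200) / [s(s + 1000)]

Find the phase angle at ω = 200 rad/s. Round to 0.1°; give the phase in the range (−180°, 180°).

-56.3°

At s = jω = j200:
zero (s+200): 200 + j200 → |·| = √(200²+200²) = √80000 ≈ 282.84, ∠ = arctan(200/200) ≈ 45.00°
pole (s+1000): 1000 + j200 → |·| = √(1000²+200²) = √1040000 ≈ 1019.8, ∠ = arctan(200/1000) ≈ 11.31°
pole at origin: |s| = 200, ∠ = 90.00° (in denominator)
∠L = 45.00° − 101.31° = -56.31°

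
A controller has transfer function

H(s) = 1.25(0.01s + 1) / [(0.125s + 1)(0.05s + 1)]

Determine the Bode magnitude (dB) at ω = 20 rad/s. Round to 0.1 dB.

-9.5 dB

At ω = 20 rad/s:
zero (1 + j20·0.01) = 1 + j0.2 → |·| ≈ 1.0198, ∠ ≈ 11.31°
pole (1 + j20·0.125) = 1 + j2.5 → |·| ≈ 2.6926, ∠ ≈ 68.20°
pole (1 + j20·0.05) = 1 + j1 → |·| ≈ 1.4142, ∠ ≈ 45.00°
|H| = 1.25 · 1.0198 / (2.6926 · 1.4142) ≈ 0.33477
Gain = 20 log₁₀(0.33477) ≈ -9.51 dB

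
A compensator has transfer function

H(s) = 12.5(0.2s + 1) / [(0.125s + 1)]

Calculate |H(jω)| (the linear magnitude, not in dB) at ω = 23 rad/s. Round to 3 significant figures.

At ω = 23 rad/s:
zero (1 + j23·0.2) = 1 + j4.6 → |·| ≈ 4.7074, ∠ ≈ 77.74°
pole (1 + j23·0.125) = 1 + j2.875 → |·| ≈ 3.0439, ∠ ≈ 70.82°
|H| = 12.5 · 4.7074 / (3.0439) ≈ 19.331

19.3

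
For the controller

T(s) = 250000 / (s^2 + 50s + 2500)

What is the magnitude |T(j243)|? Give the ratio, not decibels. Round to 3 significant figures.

At s = jω = j243:
quadratic: (j243)² + 50·j243 + 2500 = -56549 + j12150 → |·| ≈ 57840, ∠ ≈ 167.87°
|T| = 250000 / 57840 ≈ 4.3223

4.32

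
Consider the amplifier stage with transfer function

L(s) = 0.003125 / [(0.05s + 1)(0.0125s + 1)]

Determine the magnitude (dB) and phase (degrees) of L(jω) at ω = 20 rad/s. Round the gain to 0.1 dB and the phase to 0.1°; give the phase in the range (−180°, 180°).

-53.4 dB, -59.0°

At ω = 20 rad/s:
pole (1 + j20·0.05) = 1 + j1 → |·| ≈ 1.4142, ∠ ≈ 45.00°
pole (1 + j20·0.0125) = 1 + j0.25 → |·| ≈ 1.0308, ∠ ≈ 14.04°
|L| = 0.003125 · 1 / (1.4142 · 1.0308) ≈ 0.0021437
Gain = 20 log₁₀(0.0021437) ≈ -53.38 dB
∠L = (0°) − (45.00° + 14.04°) = -59.04°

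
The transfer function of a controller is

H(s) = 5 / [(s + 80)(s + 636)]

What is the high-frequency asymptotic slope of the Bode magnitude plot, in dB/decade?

Each pole contributes −20 dB/decade at high frequency; each zero contributes +20 dB/decade.
Net: 0 zero(s) − 2 pole(s) → -40 dB/decade.

-40 dB/decade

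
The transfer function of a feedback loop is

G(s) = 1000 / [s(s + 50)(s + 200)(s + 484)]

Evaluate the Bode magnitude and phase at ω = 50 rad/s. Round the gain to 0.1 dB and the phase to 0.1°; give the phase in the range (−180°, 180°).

At s = jω = j50:
pole (s+50): 50 + j50 → |·| = √(50²+50²) = √5000 ≈ 70.711, ∠ = arctan(50/50) ≈ 45.00°
pole (s+200): 200 + j50 → |·| = √(200²+50²) = √42500 ≈ 206.16, ∠ = arctan(50/200) ≈ 14.04°
pole (s+484): 484 + j50 → |·| = √(484²+50²) = √236756 ≈ 486.58, ∠ = arctan(50/484) ≈ 5.90°
pole at origin: |s| = 50, ∠ = 90.00° (in denominator)
|G| = 1000 / 3.5466e+08 ≈ 2.8196e-06
Gain = 20 log₁₀(2.8196e-06) ≈ -111.00 dB
∠G = 0.00° − 154.94° = -154.94°

-111.0 dB, -154.9°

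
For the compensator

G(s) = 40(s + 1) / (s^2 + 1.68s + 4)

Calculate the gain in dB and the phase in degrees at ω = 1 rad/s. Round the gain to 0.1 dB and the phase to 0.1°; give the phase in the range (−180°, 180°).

24.3 dB, 15.8°

At s = jω = j1:
zero (s+1): 1 + j1 → |·| = √(1²+1²) = √2 ≈ 1.4142, ∠ = arctan(1/1) ≈ 45.00°
quadratic: (j1)² + 1.68·j1 + 4 = 3 + j1.68 → |·| ≈ 3.4384, ∠ ≈ 29.25°
|G| = 40 · 1.4142 / 3.4384 ≈ 16.452
Gain = 20 log₁₀(16.452) ≈ 24.32 dB
∠G = 45.00° − 29.25° = 15.75°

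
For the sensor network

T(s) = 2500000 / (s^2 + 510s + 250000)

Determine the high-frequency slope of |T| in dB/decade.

-40 dB/decade

Each pole contributes −20 dB/decade at high frequency; each zero contributes +20 dB/decade.
Net: 0 zero(s) − 2 pole(s) → -40 dB/decade.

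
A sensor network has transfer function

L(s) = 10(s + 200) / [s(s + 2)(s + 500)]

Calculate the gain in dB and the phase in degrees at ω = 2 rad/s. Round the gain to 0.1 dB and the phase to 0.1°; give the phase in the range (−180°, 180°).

-3.0 dB, -134.7°

At s = jω = j2:
zero (s+200): 200 + j2 → |·| = √(200²+2²) = √40004 ≈ 200.01, ∠ = arctan(2/200) ≈ 0.57°
pole (s+2): 2 + j2 → |·| = √(2²+2²) = √8 ≈ 2.8284, ∠ = arctan(2/2) ≈ 45.00°
pole (s+500): 500 + j2 → |·| = √(500²+2²) = √250004 ≈ 500, ∠ = arctan(2/500) ≈ 0.23°
pole at origin: |s| = 2, ∠ = 90.00° (in denominator)
|L| = 10 · 200.01 / 2828.4 ≈ 0.70715
Gain = 20 log₁₀(0.70715) ≈ -3.01 dB
∠L = 0.57° − 135.23° = -134.66°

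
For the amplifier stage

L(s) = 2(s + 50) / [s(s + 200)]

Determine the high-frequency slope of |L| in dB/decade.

Each pole contributes −20 dB/decade at high frequency; each zero contributes +20 dB/decade.
Net: 1 zero(s) − 2 pole(s) → -20 dB/decade.

-20 dB/decade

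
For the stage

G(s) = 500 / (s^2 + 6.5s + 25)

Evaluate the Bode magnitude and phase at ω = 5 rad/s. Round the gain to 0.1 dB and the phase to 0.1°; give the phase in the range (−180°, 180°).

23.7 dB, -90.0°

At s = jω = j5:
quadratic: (j5)² + 6.5·j5 + 25 = 0 + j32.5 → |·| ≈ 32.5, ∠ ≈ 90.00°
|G| = 500 / 32.5 ≈ 15.385
Gain = 20 log₁₀(15.385) ≈ 23.74 dB
∠G = 0.00° − 90.00° = -90.00°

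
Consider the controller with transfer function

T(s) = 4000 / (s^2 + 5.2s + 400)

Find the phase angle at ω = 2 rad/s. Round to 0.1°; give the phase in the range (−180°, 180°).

At s = jω = j2:
quadratic: (j2)² + 5.2·j2 + 400 = 396 + j10.4 → |·| ≈ 396.14, ∠ ≈ 1.50°
∠T = 0.00° − 1.50° = -1.50°

-1.5°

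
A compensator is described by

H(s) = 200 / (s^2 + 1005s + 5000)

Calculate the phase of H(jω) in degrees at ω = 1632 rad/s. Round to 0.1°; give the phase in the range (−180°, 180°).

-148.3°

Substitute s = j1632:
Numerator: 200 = 200 + j0
Denominator: (j1632)^2 + 1005(j1632) + 5000 = -2658424 + j1640160
|N| = √(200² + 0²) ≈ 200, ∠N ≈ 0.00°
|D| = √(2658424² + 1640160²) ≈ 3.1237e+06, ∠D ≈ 148.33°
∠H = 0.00° − 148.33° = -148.33°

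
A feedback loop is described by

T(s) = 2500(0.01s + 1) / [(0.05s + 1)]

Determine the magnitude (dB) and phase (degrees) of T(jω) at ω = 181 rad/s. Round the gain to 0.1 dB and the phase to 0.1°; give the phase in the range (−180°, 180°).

At ω = 181 rad/s:
zero (1 + j181·0.01) = 1 + j1.81 → |·| ≈ 2.0679, ∠ ≈ 61.08°
pole (1 + j181·0.05) = 1 + j9.05 → |·| ≈ 9.1051, ∠ ≈ 83.69°
|T| = 2500 · 2.0679 / (9.1051) ≈ 567.79
Gain = 20 log₁₀(567.79) ≈ 55.08 dB
∠T = (61.08°) − (83.69°) = -22.61°

55.1 dB, -22.6°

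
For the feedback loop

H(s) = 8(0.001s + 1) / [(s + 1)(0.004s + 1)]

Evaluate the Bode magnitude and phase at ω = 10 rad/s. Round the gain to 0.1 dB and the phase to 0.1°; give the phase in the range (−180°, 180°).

-2.0 dB, -86.0°

At ω = 10 rad/s:
zero (1 + j10·0.001) = 1 + j0.01 → |·| ≈ 1, ∠ ≈ 0.57°
pole (1 + j10·1) = 1 + j10 → |·| ≈ 10.05, ∠ ≈ 84.29°
pole (1 + j10·0.004) = 1 + j0.04 → |·| ≈ 1.0008, ∠ ≈ 2.29°
|H| = 8 · 1 / (10.05 · 1.0008) ≈ 0.79538
Gain = 20 log₁₀(0.79538) ≈ -1.99 dB
∠H = (0.57°) − (84.29° + 2.29°) = -86.01°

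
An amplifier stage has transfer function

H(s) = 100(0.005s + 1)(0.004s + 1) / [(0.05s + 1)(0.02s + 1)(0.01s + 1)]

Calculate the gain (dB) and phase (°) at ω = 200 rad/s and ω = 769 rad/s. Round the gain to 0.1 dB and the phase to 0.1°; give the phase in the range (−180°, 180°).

ω = 200: 5.8 dB, -140.0°; ω = 769: -11.1 dB, -110.0°

At ω = 200 rad/s:
zero (1 + j200·0.005) = 1 + j1 → |·| ≈ 1.4142, ∠ ≈ 45.00°
zero (1 + j200·0.004) = 1 + j0.8 → |·| ≈ 1.2806, ∠ ≈ 38.66°
pole (1 + j200·0.05) = 1 + j10 → |·| ≈ 10.05, ∠ ≈ 84.29°
pole (1 + j200·0.02) = 1 + j4 → |·| ≈ 4.1231, ∠ ≈ 75.96°
pole (1 + j200·0.01) = 1 + j2 → |·| ≈ 2.2361, ∠ ≈ 63.43°
|H| = 100 · 1.4142 · 1.2806 / (10.05 · 4.1231 · 2.2361) ≈ 1.9545
Gain = 20 log₁₀(1.9545) ≈ 5.82 dB
∠H = (45.00° + 38.66°) − (84.29° + 75.96° + 63.43°) = -140.02°

At ω = 769 rad/s:
zero (1 + j769·0.005) = 1 + j3.845 → |·| ≈ 3.9729, ∠ ≈ 75.42°
zero (1 + j769·0.004) = 1 + j3.076 → |·| ≈ 3.2345, ∠ ≈ 71.99°
pole (1 + j769·0.05) = 1 + j38.45 → |·| ≈ 38.463, ∠ ≈ 88.51°
pole (1 + j769·0.02) = 1 + j15.38 → |·| ≈ 15.412, ∠ ≈ 86.28°
pole (1 + j769·0.01) = 1 + j7.69 → |·| ≈ 7.7547, ∠ ≈ 82.59°
|H| = 100 · 3.9729 · 3.2345 / (38.463 · 15.412 · 7.7547) ≈ 0.27954
Gain = 20 log₁₀(0.27954) ≈ -11.07 dB
∠H = (75.42° + 71.99°) − (88.51° + 86.28° + 82.59°) = -109.97°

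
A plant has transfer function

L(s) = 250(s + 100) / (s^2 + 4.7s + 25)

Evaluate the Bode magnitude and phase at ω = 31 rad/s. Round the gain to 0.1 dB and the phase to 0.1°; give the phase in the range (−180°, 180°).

At s = jω = j31:
zero (s+100): 100 + j31 → |·| = √(100²+31²) = √10961 ≈ 104.69, ∠ = arctan(31/100) ≈ 17.22°
quadratic: (j31)² + 4.7·j31 + 25 = -936 + j145.7 → |·| ≈ 947.27, ∠ ≈ 171.15°
|L| = 250 · 104.69 / 947.27 ≈ 27.629
Gain = 20 log₁₀(27.629) ≈ 28.83 dB
∠L = 17.22° − 171.15° = -153.93°

28.8 dB, -153.9°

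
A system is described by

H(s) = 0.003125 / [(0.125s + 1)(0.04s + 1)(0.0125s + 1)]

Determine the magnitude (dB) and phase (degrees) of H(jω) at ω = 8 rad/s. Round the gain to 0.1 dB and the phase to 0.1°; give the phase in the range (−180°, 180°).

At ω = 8 rad/s:
pole (1 + j8·0.125) = 1 + j1 → |·| ≈ 1.4142, ∠ ≈ 45.00°
pole (1 + j8·0.04) = 1 + j0.32 → |·| ≈ 1.05, ∠ ≈ 17.74°
pole (1 + j8·0.0125) = 1 + j0.1 → |·| ≈ 1.005, ∠ ≈ 5.71°
|H| = 0.003125 · 1 / (1.4142 · 1.05 · 1.005) ≈ 0.002094
Gain = 20 log₁₀(0.002094) ≈ -53.58 dB
∠H = (0°) − (45.00° + 17.74° + 5.71°) = -68.45°

-53.6 dB, -68.5°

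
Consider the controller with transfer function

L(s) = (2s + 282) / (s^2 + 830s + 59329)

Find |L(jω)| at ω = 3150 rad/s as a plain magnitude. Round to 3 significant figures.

0.000618

Substitute s = j3150:
Numerator: 2(j3150) + 282 = 282 + j6300
Denominator: (j3150)^2 + 830(j3150) + 59329 = -9863171 + j2614500
|N| = √(282² + 6300²) ≈ 6306.3, ∠N ≈ 87.44°
|D| = √(9863171² + 2614500²) ≈ 1.0204e+07, ∠D ≈ 165.15°
|L| = 6306.3 / 1.0204e+07 ≈ 0.00061802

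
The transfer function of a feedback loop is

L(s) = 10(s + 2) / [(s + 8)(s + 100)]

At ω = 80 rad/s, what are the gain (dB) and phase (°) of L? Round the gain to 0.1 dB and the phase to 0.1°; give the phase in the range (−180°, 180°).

At s = jω = j80:
zero (s+2): 2 + j80 → |·| = √(2²+80²) = √6404 ≈ 80.025, ∠ = arctan(80/2) ≈ 88.57°
pole (s+8): 8 + j80 → |·| = √(8²+80²) = √6464 ≈ 80.399, ∠ = arctan(80/8) ≈ 84.29°
pole (s+100): 100 + j80 → |·| = √(100²+80²) = √16400 ≈ 128.06, ∠ = arctan(80/100) ≈ 38.66°
|L| = 10 · 80.025 / 10296 ≈ 0.077724
Gain = 20 log₁₀(0.077724) ≈ -22.19 dB
∠L = 88.57° − 122.95° = -34.38°

-22.2 dB, -34.4°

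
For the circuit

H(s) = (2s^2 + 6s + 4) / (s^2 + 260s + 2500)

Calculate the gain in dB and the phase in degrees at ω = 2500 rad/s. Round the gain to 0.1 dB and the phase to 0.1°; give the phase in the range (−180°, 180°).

6.0 dB, 5.9°

Substitute s = j2500:
Numerator: 2(j2500)^2 + 6(j2500) + 4 = -12499996 + j15000
Denominator: (j2500)^2 + 260(j2500) + 2500 = -6247500 + j650000
|N| = √(12499996² + 15000²) ≈ 1.25e+07, ∠N ≈ 179.93°
|D| = √(6247500² + 650000²) ≈ 6.2812e+06, ∠D ≈ 174.06°
|H| = 1.25e+07 / 6.2812e+06 ≈ 1.9901
Gain = 20 log₁₀(1.9901) ≈ 5.98 dB
∠H = 179.93° − 174.06° = 5.87°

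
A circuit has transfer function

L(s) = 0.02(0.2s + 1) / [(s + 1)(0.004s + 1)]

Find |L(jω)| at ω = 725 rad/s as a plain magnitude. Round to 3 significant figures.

0.00130

At ω = 725 rad/s:
zero (1 + j725·0.2) = 1 + j145 → |·| ≈ 145, ∠ ≈ 89.60°
pole (1 + j725·1) = 1 + j725 → |·| ≈ 725, ∠ ≈ 89.92°
pole (1 + j725·0.004) = 1 + j2.9 → |·| ≈ 3.0676, ∠ ≈ 70.97°
|L| = 0.02 · 145 / (725 · 3.0676) ≈ 0.001304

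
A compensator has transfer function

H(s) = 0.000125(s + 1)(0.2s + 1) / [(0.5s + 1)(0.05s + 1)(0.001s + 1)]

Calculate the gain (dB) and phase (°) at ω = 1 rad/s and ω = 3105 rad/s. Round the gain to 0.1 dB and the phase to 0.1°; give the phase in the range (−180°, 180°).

ω = 1: -75.9 dB, 26.8°; ω = 3105: -70.3 dB, -71.9°

At ω = 1 rad/s:
zero (1 + j1·1) = 1 + j1 → |·| ≈ 1.4142, ∠ ≈ 45.00°
zero (1 + j1·0.2) = 1 + j0.2 → |·| ≈ 1.0198, ∠ ≈ 11.31°
pole (1 + j1·0.5) = 1 + j0.5 → |·| ≈ 1.118, ∠ ≈ 26.57°
pole (1 + j1·0.05) = 1 + j0.05 → |·| ≈ 1.0012, ∠ ≈ 2.86°
pole (1 + j1·0.001) = 1 + j0.001 → |·| ≈ 1, ∠ ≈ 0.06°
|H| = 0.000125 · 1.4142 · 1.0198 / (1.118 · 1.0012 · 1) ≈ 0.00016105
Gain = 20 log₁₀(0.00016105) ≈ -75.86 dB
∠H = (45.00° + 11.31°) − (26.57° + 2.86° + 0.06°) = 26.82°

At ω = 3105 rad/s:
zero (1 + j3105·1) = 1 + j3105 → |·| ≈ 3105, ∠ ≈ 89.98°
zero (1 + j3105·0.2) = 1 + j621 → |·| ≈ 621, ∠ ≈ 89.91°
pole (1 + j3105·0.5) = 1 + j1552.5 → |·| ≈ 1552.5, ∠ ≈ 89.96°
pole (1 + j3105·0.05) = 1 + j155.25 → |·| ≈ 155.25, ∠ ≈ 89.63°
pole (1 + j3105·0.001) = 1 + j3.105 → |·| ≈ 3.2621, ∠ ≈ 72.15°
|H| = 0.000125 · 3105 · 621 / (1552.5 · 155.25 · 3.2621) ≈ 0.00030655
Gain = 20 log₁₀(0.00030655) ≈ -70.27 dB
∠H = (89.98° + 89.91°) − (89.96° + 89.63° + 72.15°) = -71.85°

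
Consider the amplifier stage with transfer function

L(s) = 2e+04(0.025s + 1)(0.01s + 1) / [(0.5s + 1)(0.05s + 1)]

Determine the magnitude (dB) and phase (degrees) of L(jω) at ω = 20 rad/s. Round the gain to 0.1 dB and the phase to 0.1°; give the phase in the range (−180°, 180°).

64.1 dB, -91.4°

At ω = 20 rad/s:
zero (1 + j20·0.025) = 1 + j0.5 → |·| ≈ 1.118, ∠ ≈ 26.57°
zero (1 + j20·0.01) = 1 + j0.2 → |·| ≈ 1.0198, ∠ ≈ 11.31°
pole (1 + j20·0.5) = 1 + j10 → |·| ≈ 10.05, ∠ ≈ 84.29°
pole (1 + j20·0.05) = 1 + j1 → |·| ≈ 1.4142, ∠ ≈ 45.00°
|L| = 2e+04 · 1.118 · 1.0198 / (10.05 · 1.4142) ≈ 1604.4
Gain = 20 log₁₀(1604.4) ≈ 64.11 dB
∠L = (26.57° + 11.31°) − (84.29° + 45.00°) = -91.41°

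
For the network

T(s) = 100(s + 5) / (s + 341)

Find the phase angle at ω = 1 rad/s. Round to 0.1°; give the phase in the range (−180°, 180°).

At s = jω = j1:
zero (s+5): 5 + j1 → |·| = √(5²+1²) = √26 ≈ 5.099, ∠ = arctan(1/5) ≈ 11.31°
pole (s+341): 341 + j1 → |·| = √(341²+1²) = √116282 ≈ 341, ∠ = arctan(1/341) ≈ 0.17°
∠T = 11.31° − 0.17° = 11.14°

11.1°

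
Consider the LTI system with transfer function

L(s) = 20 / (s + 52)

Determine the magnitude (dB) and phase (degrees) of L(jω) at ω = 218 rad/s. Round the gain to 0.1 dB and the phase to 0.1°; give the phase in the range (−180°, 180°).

Substitute s = j218:
Numerator: 20 = 20 + j0
Denominator: (j218) + 52 = 52 + j218
|N| = √(20² + 0²) ≈ 20, ∠N ≈ 0.00°
|D| = √(52² + 218²) ≈ 224.12, ∠D ≈ 76.58°
|L| = 20 / 224.12 ≈ 0.089238
Gain = 20 log₁₀(0.089238) ≈ -20.99 dB
∠L = 0.00° − 76.58° = -76.58°

-21.0 dB, -76.6°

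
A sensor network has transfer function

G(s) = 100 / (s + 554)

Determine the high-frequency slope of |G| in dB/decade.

-20 dB/decade

Each pole contributes −20 dB/decade at high frequency; each zero contributes +20 dB/decade.
Net: 0 zero(s) − 1 pole(s) → -20 dB/decade.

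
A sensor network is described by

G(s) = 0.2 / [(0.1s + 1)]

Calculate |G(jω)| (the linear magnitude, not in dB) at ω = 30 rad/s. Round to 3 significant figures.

0.0632

At ω = 30 rad/s:
pole (1 + j30·0.1) = 1 + j3 → |·| ≈ 3.1623, ∠ ≈ 71.57°
|G| = 0.2 · 1 / (3.1623) ≈ 0.063245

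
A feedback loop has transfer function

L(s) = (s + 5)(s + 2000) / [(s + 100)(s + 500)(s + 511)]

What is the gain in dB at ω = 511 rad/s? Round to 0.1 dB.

At s = jω = j511:
zero (s+5): 5 + j511 → |·| = √(5²+511²) = √261146 ≈ 511.02, ∠ = arctan(511/5) ≈ 89.44°
zero (s+2000): 2000 + j511 → |·| = √(2000²+511²) = √4261121 ≈ 2064.2, ∠ = arctan(511/2000) ≈ 14.33°
pole (s+100): 100 + j511 → |·| = √(100²+511²) = √271121 ≈ 520.69, ∠ = arctan(511/100) ≈ 78.93°
pole (s+500): 500 + j511 → |·| = √(500²+511²) = √511121 ≈ 714.93, ∠ = arctan(511/500) ≈ 45.62°
pole (s+511): 511 + j511 → |·| = √(511²+511²) = √522242 ≈ 722.66, ∠ = arctan(511/511) ≈ 45.00°
|L| = 1 · 1.0548e+06 / 2.6902e+08 ≈ 0.0039209
Gain = 20 log₁₀(0.0039209) ≈ -48.13 dB

-48.1 dB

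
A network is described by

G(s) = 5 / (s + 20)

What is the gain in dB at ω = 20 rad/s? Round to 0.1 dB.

At s = jω = j20:
pole (s+20): 20 + j20 → |·| = √(20²+20²) = √800 ≈ 28.284, ∠ = arctan(20/20) ≈ 45.00°
|G| = 5 / 28.284 ≈ 0.17678
Gain = 20 log₁₀(0.17678) ≈ -15.05 dB

-15.1 dB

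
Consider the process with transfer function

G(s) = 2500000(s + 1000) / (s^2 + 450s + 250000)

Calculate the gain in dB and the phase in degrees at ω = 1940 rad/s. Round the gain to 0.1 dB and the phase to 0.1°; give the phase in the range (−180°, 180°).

At s = jω = j1940:
zero (s+1000): 1000 + j1940 → |·| = √(1000²+1940²) = √4763600 ≈ 2182.6, ∠ = arctan(1940/1000) ≈ 62.73°
quadratic: (j1940)² + 450·j1940 + 250000 = -3513600 + j873000 → |·| ≈ 3.6204e+06, ∠ ≈ 166.05°
|G| = 2500000 · 2182.6 / 3.6204e+06 ≈ 1507.2
Gain = 20 log₁₀(1507.2) ≈ 63.56 dB
∠G = 62.73° − 166.05° = -103.32°

63.6 dB, -103.3°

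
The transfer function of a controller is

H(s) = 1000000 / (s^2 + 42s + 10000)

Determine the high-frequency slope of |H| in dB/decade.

Each pole contributes −20 dB/decade at high frequency; each zero contributes +20 dB/decade.
Net: 0 zero(s) − 2 pole(s) → -40 dB/decade.

-40 dB/decade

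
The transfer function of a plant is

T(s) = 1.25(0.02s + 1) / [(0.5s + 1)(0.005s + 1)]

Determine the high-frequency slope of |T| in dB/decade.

-20 dB/decade

Each pole contributes −20 dB/decade at high frequency; each zero contributes +20 dB/decade.
Net: 1 zero(s) − 2 pole(s) → -20 dB/decade.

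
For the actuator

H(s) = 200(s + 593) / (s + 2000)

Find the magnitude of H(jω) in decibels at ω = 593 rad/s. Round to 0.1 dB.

38.1 dB

At s = jω = j593:
zero (s+593): 593 + j593 → |·| = √(593²+593²) = √703298 ≈ 838.63, ∠ = arctan(593/593) ≈ 45.00°
pole (s+2000): 2000 + j593 → |·| = √(2000²+593²) = √4351649 ≈ 2086.1, ∠ = arctan(593/2000) ≈ 16.52°
|H| = 200 · 838.63 / 2086.1 ≈ 80.402
Gain = 20 log₁₀(80.402) ≈ 38.11 dB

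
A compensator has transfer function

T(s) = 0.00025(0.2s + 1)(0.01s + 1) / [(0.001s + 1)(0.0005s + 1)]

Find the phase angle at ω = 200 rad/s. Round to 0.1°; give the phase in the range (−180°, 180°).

135.0°

At ω = 200 rad/s:
zero (1 + j200·0.2) = 1 + j40 → |·| ≈ 40.012, ∠ ≈ 88.57°
zero (1 + j200·0.01) = 1 + j2 → |·| ≈ 2.2361, ∠ ≈ 63.43°
pole (1 + j200·0.001) = 1 + j0.2 → |·| ≈ 1.0198, ∠ ≈ 11.31°
pole (1 + j200·0.0005) = 1 + j0.1 → |·| ≈ 1.005, ∠ ≈ 5.71°
∠T = (88.57° + 63.43°) − (11.31° + 5.71°) = 134.98°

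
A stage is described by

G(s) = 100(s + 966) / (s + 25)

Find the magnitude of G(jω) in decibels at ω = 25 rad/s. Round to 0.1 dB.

At s = jω = j25:
zero (s+966): 966 + j25 → |·| = √(966²+25²) = √933781 ≈ 966.32, ∠ = arctan(25/966) ≈ 1.48°
pole (s+25): 25 + j25 → |·| = √(25²+25²) = √1250 ≈ 35.355, ∠ = arctan(25/25) ≈ 45.00°
|G| = 100 · 966.32 / 35.355 ≈ 2733.2
Gain = 20 log₁₀(2733.2) ≈ 68.73 dB

68.7 dB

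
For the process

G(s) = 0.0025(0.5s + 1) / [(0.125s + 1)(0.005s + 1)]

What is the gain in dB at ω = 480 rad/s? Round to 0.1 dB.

-48.3 dB

At ω = 480 rad/s:
zero (1 + j480·0.5) = 1 + j240 → |·| ≈ 240, ∠ ≈ 89.76°
pole (1 + j480·0.125) = 1 + j60 → |·| ≈ 60.008, ∠ ≈ 89.05°
pole (1 + j480·0.005) = 1 + j2.4 → |·| ≈ 2.6, ∠ ≈ 67.38°
|G| = 0.0025 · 240 / (60.008 · 2.6) ≈ 0.0038456
Gain = 20 log₁₀(0.0038456) ≈ -48.30 dB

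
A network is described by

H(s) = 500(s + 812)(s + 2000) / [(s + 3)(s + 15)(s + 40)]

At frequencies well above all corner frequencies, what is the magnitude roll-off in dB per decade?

Each pole contributes −20 dB/decade at high frequency; each zero contributes +20 dB/decade.
Net: 2 zero(s) − 3 pole(s) → -20 dB/decade.

-20 dB/decade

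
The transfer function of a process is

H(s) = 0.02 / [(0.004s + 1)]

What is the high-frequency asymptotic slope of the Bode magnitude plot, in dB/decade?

Each pole contributes −20 dB/decade at high frequency; each zero contributes +20 dB/decade.
Net: 0 zero(s) − 1 pole(s) → -20 dB/decade.

-20 dB/decade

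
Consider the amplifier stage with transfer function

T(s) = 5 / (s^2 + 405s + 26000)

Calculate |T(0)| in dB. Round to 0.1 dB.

T(0) = 5 / 26000 ≈ 0.00019231
20 log₁₀(0.00019231) ≈ -74.32 dB

-74.3 dB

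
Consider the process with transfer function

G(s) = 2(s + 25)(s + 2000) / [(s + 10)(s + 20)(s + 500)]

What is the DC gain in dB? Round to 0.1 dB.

G(0) = 2·25·2000 / (10·20·500) = 1
20 log₁₀(1) ≈ 0.00 dB

0.0 dB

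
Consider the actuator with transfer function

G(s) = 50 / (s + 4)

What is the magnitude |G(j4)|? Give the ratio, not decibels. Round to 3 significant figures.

8.84

At s = jω = j4:
pole (s+4): 4 + j4 → |·| = √(4²+4²) = √32 ≈ 5.6569, ∠ = arctan(4/4) ≈ 45.00°
|G| = 50 / 5.6569 ≈ 8.8388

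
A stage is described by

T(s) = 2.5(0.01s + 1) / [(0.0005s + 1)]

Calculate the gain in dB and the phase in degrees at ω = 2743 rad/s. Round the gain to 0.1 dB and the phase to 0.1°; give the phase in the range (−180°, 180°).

32.1 dB, 34.0°

At ω = 2743 rad/s:
zero (1 + j2743·0.01) = 1 + j27.43 → |·| ≈ 27.448, ∠ ≈ 87.91°
pole (1 + j2743·0.0005) = 1 + j1.3715 → |·| ≈ 1.6974, ∠ ≈ 53.90°
|T| = 2.5 · 27.448 / (1.6974) ≈ 40.427
Gain = 20 log₁₀(40.427) ≈ 32.13 dB
∠T = (87.91°) − (53.90°) = 34.01°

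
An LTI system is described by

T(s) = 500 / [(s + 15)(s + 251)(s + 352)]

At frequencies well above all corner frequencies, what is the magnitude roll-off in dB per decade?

-60 dB/decade

Each pole contributes −20 dB/decade at high frequency; each zero contributes +20 dB/decade.
Net: 0 zero(s) − 3 pole(s) → -60 dB/decade.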